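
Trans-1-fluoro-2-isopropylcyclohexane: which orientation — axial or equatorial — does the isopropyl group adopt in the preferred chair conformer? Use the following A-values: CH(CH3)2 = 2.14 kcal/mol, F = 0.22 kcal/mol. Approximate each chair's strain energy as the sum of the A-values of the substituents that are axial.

C1 and C2 have opposite parity, so for the trans isomer the two substituents are e,e in one chair and a,a in the other.
Chair I (isopropyl axial, fluoro axial): E = 2.36 kcal/mol.
Chair II (isopropyl equatorial, fluoro equatorial): E = 0.00 kcal/mol.
Chair II is the more stable (lower-energy) conformer, and in that chair the isopropyl group is equatorial.

equatorial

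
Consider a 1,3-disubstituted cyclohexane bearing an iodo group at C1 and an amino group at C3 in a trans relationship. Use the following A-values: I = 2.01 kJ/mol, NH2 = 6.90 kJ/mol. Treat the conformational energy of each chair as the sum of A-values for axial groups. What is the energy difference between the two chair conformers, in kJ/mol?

4.89 kJ/mol

C1 and C3 have the same parity, so for the trans isomer the two substituents are one axial and one equatorial in each chair.
Chair I (iodo axial, amino equatorial): E = 2.01 kJ/mol.
Chair II (iodo equatorial, amino axial): E = 6.90 kJ/mol.
ΔE = 6.90 − 2.01 = 4.89 kJ/mol; chair I is more stable.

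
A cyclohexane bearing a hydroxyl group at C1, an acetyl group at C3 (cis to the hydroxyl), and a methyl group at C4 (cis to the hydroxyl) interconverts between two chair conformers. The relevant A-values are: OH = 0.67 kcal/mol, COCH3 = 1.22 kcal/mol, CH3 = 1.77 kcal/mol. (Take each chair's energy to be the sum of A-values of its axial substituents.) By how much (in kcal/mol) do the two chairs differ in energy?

0.12 kcal/mol

Chair I (hydroxyl axial, acetyl axial, methyl equatorial): E = 1.89 kcal/mol.
Chair II (hydroxyl equatorial, acetyl equatorial, methyl axial): E = 1.77 kcal/mol.
ΔE = 1.89 − 1.77 = 0.12 kcal/mol; chair II is more stable.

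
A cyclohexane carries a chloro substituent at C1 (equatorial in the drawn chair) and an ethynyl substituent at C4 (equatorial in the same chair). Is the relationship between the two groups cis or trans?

C1 and C4 have opposite parity, so their axial bonds point in opposite directions.
With opposite-parity carbons, two substituents on the same face are one axial and one equatorial; opposite faces give both axial or both equatorial.
Here the groups are equatorial/equatorial → opposite face → trans.

trans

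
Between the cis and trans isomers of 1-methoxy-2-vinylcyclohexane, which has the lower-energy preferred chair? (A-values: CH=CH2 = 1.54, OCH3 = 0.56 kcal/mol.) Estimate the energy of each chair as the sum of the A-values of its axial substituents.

At 1,2 positions (parity opposite): cis → (a,e or e,a); trans → (e,e or a,a).
Best chair for cis: E = 0.56 kcal/mol; best chair for trans: E = 0.00 kcal/mol.
The trans isomer is lower by 0.56 kcal/mol.

trans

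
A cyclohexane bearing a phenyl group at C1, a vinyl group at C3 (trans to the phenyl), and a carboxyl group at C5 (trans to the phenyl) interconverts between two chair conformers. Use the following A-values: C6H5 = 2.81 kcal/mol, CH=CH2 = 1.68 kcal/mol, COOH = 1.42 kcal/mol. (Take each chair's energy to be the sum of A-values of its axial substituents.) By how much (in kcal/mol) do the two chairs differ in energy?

0.29 kcal/mol

Chair I (phenyl axial, vinyl equatorial, carboxyl equatorial): E = 2.81 kcal/mol.
Chair II (phenyl equatorial, vinyl axial, carboxyl axial): E = 3.10 kcal/mol.
ΔE = 3.10 − 2.81 = 0.29 kcal/mol; chair I is more stable.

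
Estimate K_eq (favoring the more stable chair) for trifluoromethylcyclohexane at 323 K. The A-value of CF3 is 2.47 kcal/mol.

K ≈ 46.9

One chair has the trifluoromethyl group axial (E = 2.47 kcal/mol) and the other has it equatorial (E = 0).
ΔG = 2.47 kcal/mol between the two chairs.
K = exp(ΔG/RT) with R = 1.987×10⁻³ kcal mol⁻¹ K⁻¹ and T = 323 K gives K ≈ 46.9.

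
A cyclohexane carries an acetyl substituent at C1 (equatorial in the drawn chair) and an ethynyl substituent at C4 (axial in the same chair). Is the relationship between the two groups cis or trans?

cis

C1 and C4 have opposite parity, so their axial bonds point in opposite directions.
With opposite-parity carbons, two substituents on the same face are one axial and one equatorial; opposite faces give both axial or both equatorial.
Here the groups are equatorial/axial → same face → cis.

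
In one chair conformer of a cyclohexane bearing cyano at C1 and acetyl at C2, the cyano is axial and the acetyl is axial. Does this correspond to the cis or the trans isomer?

trans

C1 and C2 have opposite parity, so their axial bonds point in opposite directions.
With opposite-parity carbons, two substituents on the same face are one axial and one equatorial; opposite faces give both axial or both equatorial.
Here the groups are axial/axial → opposite face → trans.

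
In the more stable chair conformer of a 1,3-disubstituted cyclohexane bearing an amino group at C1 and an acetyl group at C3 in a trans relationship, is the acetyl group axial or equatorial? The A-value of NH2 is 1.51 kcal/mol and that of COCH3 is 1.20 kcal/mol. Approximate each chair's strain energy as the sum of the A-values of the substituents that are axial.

axial

C1 and C3 have the same parity, so for the trans isomer the two substituents are one axial and one equatorial in each chair.
Chair I (amino axial, acetyl equatorial): E = 1.51 kcal/mol.
Chair II (amino equatorial, acetyl axial): E = 1.20 kcal/mol.
Chair II is the more stable (lower-energy) conformer, and in that chair the acetyl group is axial.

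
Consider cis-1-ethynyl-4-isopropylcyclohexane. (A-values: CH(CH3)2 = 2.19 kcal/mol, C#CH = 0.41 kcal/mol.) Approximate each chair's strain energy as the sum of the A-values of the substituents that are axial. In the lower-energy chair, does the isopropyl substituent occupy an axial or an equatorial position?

equatorial

C1 and C4 have opposite parity, so for the cis isomer the two substituents are one axial and one equatorial in each chair.
Chair I (isopropyl axial, ethynyl equatorial): E = 2.19 kcal/mol.
Chair II (isopropyl equatorial, ethynyl axial): E = 0.41 kcal/mol.
Chair II is the more stable (lower-energy) conformer, and in that chair the isopropyl group is equatorial.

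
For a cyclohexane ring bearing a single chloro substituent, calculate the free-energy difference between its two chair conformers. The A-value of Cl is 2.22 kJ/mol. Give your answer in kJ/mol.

A monosubstituted cyclohexane has one chair with the chloro group axial (E = A = 2.22 kJ/mol) and one with it equatorial (E = 0).
ΔE = 2.22 − 0 = 2.22 kJ/mol.

2.22 kJ/mol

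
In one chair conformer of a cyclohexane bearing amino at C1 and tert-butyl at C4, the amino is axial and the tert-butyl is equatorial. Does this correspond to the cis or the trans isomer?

C1 and C4 have opposite parity, so their axial bonds point in opposite directions.
With opposite-parity carbons, two substituents on the same face are one axial and one equatorial; opposite faces give both axial or both equatorial.
Here the groups are axial/equatorial → same face → cis.

cis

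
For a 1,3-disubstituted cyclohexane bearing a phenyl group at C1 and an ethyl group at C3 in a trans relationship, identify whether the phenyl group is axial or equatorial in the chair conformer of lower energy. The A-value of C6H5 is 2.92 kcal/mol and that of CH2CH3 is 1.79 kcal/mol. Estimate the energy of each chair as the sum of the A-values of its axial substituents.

C1 and C3 have the same parity, so for the trans isomer the two substituents are one axial and one equatorial in each chair.
Chair I (phenyl axial, ethyl equatorial): E = 2.92 kcal/mol.
Chair II (phenyl equatorial, ethyl axial): E = 1.79 kcal/mol.
Chair II is the more stable (lower-energy) conformer, and in that chair the phenyl group is equatorial.

equatorial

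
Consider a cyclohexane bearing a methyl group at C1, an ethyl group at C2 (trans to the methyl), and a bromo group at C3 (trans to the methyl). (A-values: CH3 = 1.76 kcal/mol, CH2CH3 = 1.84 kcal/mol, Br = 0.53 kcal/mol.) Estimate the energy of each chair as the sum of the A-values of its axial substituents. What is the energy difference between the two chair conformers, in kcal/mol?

3.07 kcal/mol

Chair I (methyl axial, ethyl axial, bromo equatorial): E = 3.60 kcal/mol.
Chair II (methyl equatorial, ethyl equatorial, bromo axial): E = 0.53 kcal/mol.
ΔE = 3.60 − 0.53 = 3.07 kcal/mol; chair II is more stable.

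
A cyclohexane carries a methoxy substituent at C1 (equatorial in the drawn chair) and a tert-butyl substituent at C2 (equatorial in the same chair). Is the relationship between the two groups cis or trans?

trans

C1 and C2 have opposite parity, so their axial bonds point in opposite directions.
With opposite-parity carbons, two substituents on the same face are one axial and one equatorial; opposite faces give both axial or both equatorial.
Here the groups are equatorial/equatorial → opposite face → trans.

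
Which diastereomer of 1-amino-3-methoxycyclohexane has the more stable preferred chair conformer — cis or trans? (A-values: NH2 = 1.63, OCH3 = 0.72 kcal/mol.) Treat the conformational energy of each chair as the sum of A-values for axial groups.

cis

At 1,3 positions (parity same): cis → (e,e or a,a); trans → (a,e or e,a).
Best chair for cis: E = 0.00 kcal/mol; best chair for trans: E = 0.72 kcal/mol.
The cis isomer is lower by 0.72 kcal/mol.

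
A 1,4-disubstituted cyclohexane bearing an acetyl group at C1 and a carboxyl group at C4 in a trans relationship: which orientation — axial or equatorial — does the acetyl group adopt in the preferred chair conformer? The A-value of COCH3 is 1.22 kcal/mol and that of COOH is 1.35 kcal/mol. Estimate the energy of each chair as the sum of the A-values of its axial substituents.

C1 and C4 have opposite parity, so for the trans isomer the two substituents are e,e in one chair and a,a in the other.
Chair I (acetyl axial, carboxyl axial): E = 2.57 kcal/mol.
Chair II (acetyl equatorial, carboxyl equatorial): E = 0.00 kcal/mol.
Chair II is the more stable (lower-energy) conformer, and in that chair the acetyl group is equatorial.

equatorial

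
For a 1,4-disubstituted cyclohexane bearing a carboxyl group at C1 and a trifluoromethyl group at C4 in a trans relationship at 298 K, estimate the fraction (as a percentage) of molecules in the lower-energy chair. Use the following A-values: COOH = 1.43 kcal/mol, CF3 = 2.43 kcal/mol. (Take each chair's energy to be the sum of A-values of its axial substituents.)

99.9%

C1 and C4 have opposite parity, so for the trans isomer the two substituents are e,e in one chair and a,a in the other.
Chair I (carboxyl axial, trifluoromethyl axial): E = 3.86 kcal/mol; chair II (carboxyl equatorial, trifluoromethyl equatorial): E = 0.00 kcal/mol.
ΔG = 3.86 kcal/mol between the two chairs.
K = exp(ΔG/RT) with R = 1.987×10⁻³ kcal mol⁻¹ K⁻¹ and T = 298 K gives K ≈ 678.
Fraction in the lower-energy chair = K/(K+1) = 99.9%.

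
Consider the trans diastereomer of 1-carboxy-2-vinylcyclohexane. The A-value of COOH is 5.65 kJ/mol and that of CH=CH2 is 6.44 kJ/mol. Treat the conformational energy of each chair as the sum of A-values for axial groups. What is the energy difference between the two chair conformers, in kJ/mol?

C1 and C2 have opposite parity, so for the trans isomer the two substituents are e,e in one chair and a,a in the other.
Chair I (carboxyl axial, vinyl axial): E = 12.09 kJ/mol.
Chair II (carboxyl equatorial, vinyl equatorial): E = 0.00 kJ/mol.
ΔE = 12.09 − 0.00 = 12.09 kJ/mol; chair II is more stable.

12.09 kJ/mol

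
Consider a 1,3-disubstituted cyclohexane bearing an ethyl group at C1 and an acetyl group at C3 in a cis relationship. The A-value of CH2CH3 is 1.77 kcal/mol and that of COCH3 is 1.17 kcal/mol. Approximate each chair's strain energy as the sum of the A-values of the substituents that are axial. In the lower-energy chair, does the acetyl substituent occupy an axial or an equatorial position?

equatorial

C1 and C3 have the same parity, so for the cis isomer the two substituents are e,e in one chair and a,a in the other.
Chair I (ethyl axial, acetyl axial): E = 2.94 kcal/mol.
Chair II (ethyl equatorial, acetyl equatorial): E = 0.00 kcal/mol.
Chair II is the more stable (lower-energy) conformer, and in that chair the acetyl group is equatorial.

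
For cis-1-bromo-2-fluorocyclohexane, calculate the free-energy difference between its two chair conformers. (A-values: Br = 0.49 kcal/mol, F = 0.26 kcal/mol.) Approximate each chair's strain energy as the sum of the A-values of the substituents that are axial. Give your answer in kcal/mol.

0.23 kcal/mol

C1 and C2 have opposite parity, so for the cis isomer the two substituents are one axial and one equatorial in each chair.
Chair I (bromo axial, fluoro equatorial): E = 0.49 kcal/mol.
Chair II (bromo equatorial, fluoro axial): E = 0.26 kcal/mol.
ΔE = 0.49 − 0.26 = 0.23 kcal/mol; chair II is more stable.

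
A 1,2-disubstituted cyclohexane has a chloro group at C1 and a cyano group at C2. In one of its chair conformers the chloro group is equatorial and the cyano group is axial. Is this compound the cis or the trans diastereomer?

C1 and C2 have opposite parity, so their axial bonds point in opposite directions.
With opposite-parity carbons, two substituents on the same face are one axial and one equatorial; opposite faces give both axial or both equatorial.
Here the groups are equatorial/axial → same face → cis.

cis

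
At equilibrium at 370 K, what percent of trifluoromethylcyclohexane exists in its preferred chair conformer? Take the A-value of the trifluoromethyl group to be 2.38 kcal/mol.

One chair has the trifluoromethyl group axial (E = 2.38 kcal/mol) and the other has it equatorial (E = 0).
ΔG = 2.38 kcal/mol between the two chairs.
K = exp(ΔG/RT) with R = 1.987×10⁻³ kcal mol⁻¹ K⁻¹ and T = 370 K gives K ≈ 25.5.
Fraction in the lower-energy chair = K/(K+1) = 96.2%.

96.2%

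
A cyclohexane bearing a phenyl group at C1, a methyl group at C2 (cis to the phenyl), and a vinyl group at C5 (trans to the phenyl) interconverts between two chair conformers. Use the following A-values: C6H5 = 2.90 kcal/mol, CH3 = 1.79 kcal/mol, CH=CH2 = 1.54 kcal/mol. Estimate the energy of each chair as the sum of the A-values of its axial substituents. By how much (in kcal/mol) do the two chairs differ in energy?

Chair I (phenyl axial, methyl equatorial, vinyl equatorial): E = 2.90 kcal/mol.
Chair II (phenyl equatorial, methyl axial, vinyl axial): E = 3.33 kcal/mol.
ΔE = 3.33 − 2.90 = 0.43 kcal/mol; chair I is more stable.

0.43 kcal/mol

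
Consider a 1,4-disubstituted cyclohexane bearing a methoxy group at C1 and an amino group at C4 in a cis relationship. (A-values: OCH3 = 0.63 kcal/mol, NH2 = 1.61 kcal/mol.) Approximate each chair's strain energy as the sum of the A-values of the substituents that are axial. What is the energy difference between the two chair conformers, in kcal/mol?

C1 and C4 have opposite parity, so for the cis isomer the two substituents are one axial and one equatorial in each chair.
Chair I (methoxy axial, amino equatorial): E = 0.63 kcal/mol.
Chair II (methoxy equatorial, amino axial): E = 1.61 kcal/mol.
ΔE = 1.61 − 0.63 = 0.98 kcal/mol; chair I is more stable.

0.98 kcal/mol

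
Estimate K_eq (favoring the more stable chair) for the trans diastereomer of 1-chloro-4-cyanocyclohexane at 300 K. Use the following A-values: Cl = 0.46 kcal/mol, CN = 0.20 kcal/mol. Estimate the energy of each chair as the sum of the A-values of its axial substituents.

C1 and C4 have opposite parity, so for the trans isomer the two substituents are e,e in one chair and a,a in the other.
Chair I (chloro axial, cyano axial): E = 0.66 kcal/mol; chair II (chloro equatorial, cyano equatorial): E = 0.00 kcal/mol.
ΔG = 0.66 kcal/mol between the two chairs.
K = exp(ΔG/RT) with R = 1.987×10⁻³ kcal mol⁻¹ K⁻¹ and T = 300 K gives K ≈ 3.03.

K ≈ 3.03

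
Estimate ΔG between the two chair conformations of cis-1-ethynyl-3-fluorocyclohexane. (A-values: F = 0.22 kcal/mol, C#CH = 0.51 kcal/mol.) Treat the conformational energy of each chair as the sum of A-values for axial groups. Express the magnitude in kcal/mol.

C1 and C3 have the same parity, so for the cis isomer the two substituents are e,e in one chair and a,a in the other.
Chair I (fluoro axial, ethynyl axial): E = 0.73 kcal/mol.
Chair II (fluoro equatorial, ethynyl equatorial): E = 0.00 kcal/mol.
ΔE = 0.73 − 0.00 = 0.73 kcal/mol; chair II is more stable.

0.73 kcal/mol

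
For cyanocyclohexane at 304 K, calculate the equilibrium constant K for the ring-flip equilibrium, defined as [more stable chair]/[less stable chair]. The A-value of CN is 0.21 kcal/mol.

One chair has the cyano group axial (E = 0.21 kcal/mol) and the other has it equatorial (E = 0).
ΔG = 0.21 kcal/mol between the two chairs.
K = exp(ΔG/RT) with R = 1.987×10⁻³ kcal mol⁻¹ K⁻¹ and T = 304 K gives K ≈ 1.42.

K ≈ 1.42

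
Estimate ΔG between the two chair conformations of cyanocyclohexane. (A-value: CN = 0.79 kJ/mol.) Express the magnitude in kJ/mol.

0.79 kJ/mol

A monosubstituted cyclohexane has one chair with the cyano group axial (E = A = 0.79 kJ/mol) and one with it equatorial (E = 0).
ΔE = 0.79 − 0 = 0.79 kJ/mol.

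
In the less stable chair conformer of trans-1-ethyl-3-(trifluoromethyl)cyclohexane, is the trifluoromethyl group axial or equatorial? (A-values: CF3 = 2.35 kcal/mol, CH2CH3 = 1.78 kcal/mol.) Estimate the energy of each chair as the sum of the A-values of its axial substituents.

axial

C1 and C3 have the same parity, so for the trans isomer the two substituents are one axial and one equatorial in each chair.
Chair I (trifluoromethyl axial, ethyl equatorial): E = 2.35 kcal/mol.
Chair II (trifluoromethyl equatorial, ethyl axial): E = 1.78 kcal/mol.
Chair I is the less stable (higher-energy) conformer, and in that chair the trifluoromethyl group is axial.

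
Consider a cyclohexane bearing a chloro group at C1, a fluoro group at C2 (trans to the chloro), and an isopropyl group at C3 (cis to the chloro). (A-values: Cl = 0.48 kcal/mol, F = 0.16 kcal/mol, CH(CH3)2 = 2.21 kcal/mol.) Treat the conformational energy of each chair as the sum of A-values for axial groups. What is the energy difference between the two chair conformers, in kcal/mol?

Chair I (chloro axial, fluoro axial, isopropyl axial): E = 2.85 kcal/mol.
Chair II (chloro equatorial, fluoro equatorial, isopropyl equatorial): E = 0.00 kcal/mol.
ΔE = 2.85 − 0.00 = 2.85 kcal/mol; chair II is more stable.

2.85 kcal/mol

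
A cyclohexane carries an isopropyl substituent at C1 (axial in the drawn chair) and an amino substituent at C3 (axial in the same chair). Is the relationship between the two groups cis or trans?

C1 and C3 have the same parity, so their axial bonds point in the same direction.
With same-parity carbons, two substituents on the same face are both axial or both equatorial; opposite faces give one of each.
Here the groups are axial/axial → same face → cis.

cis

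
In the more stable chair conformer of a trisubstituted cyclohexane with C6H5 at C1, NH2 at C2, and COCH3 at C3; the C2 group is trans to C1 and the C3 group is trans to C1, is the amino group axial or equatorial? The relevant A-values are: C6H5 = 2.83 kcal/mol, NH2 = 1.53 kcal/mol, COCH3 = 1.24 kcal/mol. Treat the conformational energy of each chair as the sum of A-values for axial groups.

equatorial

Chair I (phenyl axial, amino axial, acetyl equatorial): E = 4.36 kcal/mol.
Chair II (phenyl equatorial, amino equatorial, acetyl axial): E = 1.24 kcal/mol.
Chair II is the more stable (lower-energy) conformer, and in that chair the amino group is equatorial.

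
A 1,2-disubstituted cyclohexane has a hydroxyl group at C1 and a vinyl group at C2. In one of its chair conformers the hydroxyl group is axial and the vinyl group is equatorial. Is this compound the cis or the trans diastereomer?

cis

C1 and C2 have opposite parity, so their axial bonds point in opposite directions.
With opposite-parity carbons, two substituents on the same face are one axial and one equatorial; opposite faces give both axial or both equatorial.
Here the groups are axial/equatorial → same face → cis.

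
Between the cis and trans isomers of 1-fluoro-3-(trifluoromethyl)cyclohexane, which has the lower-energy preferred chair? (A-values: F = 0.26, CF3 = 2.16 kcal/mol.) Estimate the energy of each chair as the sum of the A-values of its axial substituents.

At 1,3 positions (parity same): cis → (e,e or a,a); trans → (a,e or e,a).
Best chair for cis: E = 0.00 kcal/mol; best chair for trans: E = 0.26 kcal/mol.
The cis isomer is lower by 0.26 kcal/mol.

cis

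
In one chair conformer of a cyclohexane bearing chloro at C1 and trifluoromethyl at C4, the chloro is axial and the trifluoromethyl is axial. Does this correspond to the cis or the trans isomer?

C1 and C4 have opposite parity, so their axial bonds point in opposite directions.
With opposite-parity carbons, two substituents on the same face are one axial and one equatorial; opposite faces give both axial or both equatorial.
Here the groups are axial/axial → opposite face → trans.

trans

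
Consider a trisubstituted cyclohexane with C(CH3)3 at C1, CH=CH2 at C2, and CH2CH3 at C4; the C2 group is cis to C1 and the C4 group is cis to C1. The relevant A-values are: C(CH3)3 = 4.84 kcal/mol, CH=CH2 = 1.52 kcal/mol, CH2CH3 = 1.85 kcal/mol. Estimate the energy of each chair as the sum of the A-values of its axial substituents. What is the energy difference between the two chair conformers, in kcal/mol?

Chair I (tert-butyl axial, vinyl equatorial, ethyl equatorial): E = 4.84 kcal/mol.
Chair II (tert-butyl equatorial, vinyl axial, ethyl axial): E = 3.37 kcal/mol.
ΔE = 4.84 − 3.37 = 1.47 kcal/mol; chair II is more stable.

1.47 kcal/mol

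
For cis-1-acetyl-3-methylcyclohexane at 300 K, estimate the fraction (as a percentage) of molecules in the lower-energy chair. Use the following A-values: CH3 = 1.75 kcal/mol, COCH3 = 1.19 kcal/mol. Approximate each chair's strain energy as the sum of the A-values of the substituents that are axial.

99.3%

C1 and C3 have the same parity, so for the cis isomer the two substituents are e,e in one chair and a,a in the other.
Chair I (methyl axial, acetyl axial): E = 2.94 kcal/mol; chair II (methyl equatorial, acetyl equatorial): E = 0.00 kcal/mol.
ΔG = 2.94 kcal/mol between the two chairs.
K = exp(ΔG/RT) with R = 1.987×10⁻³ kcal mol⁻¹ K⁻¹ and T = 300 K gives K ≈ 139.
Fraction in the lower-energy chair = K/(K+1) = 99.3%.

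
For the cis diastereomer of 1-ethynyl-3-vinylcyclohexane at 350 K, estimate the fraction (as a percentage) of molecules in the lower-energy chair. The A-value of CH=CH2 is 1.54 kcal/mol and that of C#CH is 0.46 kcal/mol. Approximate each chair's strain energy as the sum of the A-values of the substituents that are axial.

C1 and C3 have the same parity, so for the cis isomer the two substituents are e,e in one chair and a,a in the other.
Chair I (vinyl axial, ethynyl axial): E = 2.00 kcal/mol; chair II (vinyl equatorial, ethynyl equatorial): E = 0.00 kcal/mol.
ΔG = 2.00 kcal/mol between the two chairs.
K = exp(ΔG/RT) with R = 1.987×10⁻³ kcal mol⁻¹ K⁻¹ and T = 350 K gives K ≈ 17.7.
Fraction in the lower-energy chair = K/(K+1) = 94.7%.

94.7%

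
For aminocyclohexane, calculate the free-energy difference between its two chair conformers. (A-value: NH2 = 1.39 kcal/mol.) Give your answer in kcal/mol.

1.39 kcal/mol

A monosubstituted cyclohexane has one chair with the amino group axial (E = A = 1.39 kcal/mol) and one with it equatorial (E = 0).
ΔE = 1.39 − 0 = 1.39 kcal/mol.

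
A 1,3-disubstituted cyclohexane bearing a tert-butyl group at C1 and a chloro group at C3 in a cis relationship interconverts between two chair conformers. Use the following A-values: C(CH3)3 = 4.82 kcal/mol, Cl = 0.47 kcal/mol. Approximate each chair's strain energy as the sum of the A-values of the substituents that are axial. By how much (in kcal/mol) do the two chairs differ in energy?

5.29 kcal/mol

C1 and C3 have the same parity, so for the cis isomer the two substituents are e,e in one chair and a,a in the other.
Chair I (tert-butyl axial, chloro axial): E = 5.29 kcal/mol.
Chair II (tert-butyl equatorial, chloro equatorial): E = 0.00 kcal/mol.
ΔE = 5.29 − 0.00 = 5.29 kcal/mol; chair II is more stable.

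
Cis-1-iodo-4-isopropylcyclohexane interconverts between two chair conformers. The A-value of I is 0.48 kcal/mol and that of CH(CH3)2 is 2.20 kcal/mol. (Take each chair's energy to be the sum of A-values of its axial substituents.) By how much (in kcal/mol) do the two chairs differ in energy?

C1 and C4 have opposite parity, so for the cis isomer the two substituents are one axial and one equatorial in each chair.
Chair I (iodo axial, isopropyl equatorial): E = 0.48 kcal/mol.
Chair II (iodo equatorial, isopropyl axial): E = 2.20 kcal/mol.
ΔE = 2.20 − 0.48 = 1.72 kcal/mol; chair I is more stable.

1.72 kcal/mol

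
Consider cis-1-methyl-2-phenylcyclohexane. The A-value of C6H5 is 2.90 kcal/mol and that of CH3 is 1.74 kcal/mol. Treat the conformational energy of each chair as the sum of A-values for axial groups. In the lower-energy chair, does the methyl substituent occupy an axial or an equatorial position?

axial

C1 and C2 have opposite parity, so for the cis isomer the two substituents are one axial and one equatorial in each chair.
Chair I (phenyl axial, methyl equatorial): E = 2.90 kcal/mol.
Chair II (phenyl equatorial, methyl axial): E = 1.74 kcal/mol.
Chair II is the more stable (lower-energy) conformer, and in that chair the methyl group is axial.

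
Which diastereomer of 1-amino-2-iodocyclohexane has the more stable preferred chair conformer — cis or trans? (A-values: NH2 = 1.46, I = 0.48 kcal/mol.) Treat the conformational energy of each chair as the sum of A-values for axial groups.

trans

At 1,2 positions (parity opposite): cis → (a,e or e,a); trans → (e,e or a,a).
Best chair for cis: E = 0.48 kcal/mol; best chair for trans: E = 0.00 kcal/mol.
The trans isomer is lower by 0.48 kcal/mol.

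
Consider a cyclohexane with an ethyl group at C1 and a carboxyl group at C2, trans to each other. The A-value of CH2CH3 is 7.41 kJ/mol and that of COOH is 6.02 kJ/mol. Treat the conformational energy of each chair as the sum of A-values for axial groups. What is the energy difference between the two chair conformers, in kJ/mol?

C1 and C2 have opposite parity, so for the trans isomer the two substituents are e,e in one chair and a,a in the other.
Chair I (ethyl axial, carboxyl axial): E = 13.43 kJ/mol.
Chair II (ethyl equatorial, carboxyl equatorial): E = 0.00 kJ/mol.
ΔE = 13.43 − 0.00 = 13.43 kJ/mol; chair II is more stable.

13.43 kJ/mol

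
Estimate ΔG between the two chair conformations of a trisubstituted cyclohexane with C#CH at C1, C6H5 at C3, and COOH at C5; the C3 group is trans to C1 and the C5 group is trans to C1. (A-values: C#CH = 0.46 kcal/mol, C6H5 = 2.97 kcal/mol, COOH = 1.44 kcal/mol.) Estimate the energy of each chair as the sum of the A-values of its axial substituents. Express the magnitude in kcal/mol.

3.95 kcal/mol

Chair I (ethynyl axial, phenyl equatorial, carboxyl equatorial): E = 0.46 kcal/mol.
Chair II (ethynyl equatorial, phenyl axial, carboxyl axial): E = 4.41 kcal/mol.
ΔE = 4.41 − 0.46 = 3.95 kcal/mol; chair I is more stable.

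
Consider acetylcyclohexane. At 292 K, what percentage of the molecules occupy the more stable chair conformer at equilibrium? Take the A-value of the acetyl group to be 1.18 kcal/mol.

One chair has the acetyl group axial (E = 1.18 kcal/mol) and the other has it equatorial (E = 0).
ΔG = 1.18 kcal/mol between the two chairs.
K = exp(ΔG/RT) with R = 1.987×10⁻³ kcal mol⁻¹ K⁻¹ and T = 292 K gives K ≈ 7.64.
Fraction in the lower-energy chair = K/(K+1) = 88.4%.

88.4%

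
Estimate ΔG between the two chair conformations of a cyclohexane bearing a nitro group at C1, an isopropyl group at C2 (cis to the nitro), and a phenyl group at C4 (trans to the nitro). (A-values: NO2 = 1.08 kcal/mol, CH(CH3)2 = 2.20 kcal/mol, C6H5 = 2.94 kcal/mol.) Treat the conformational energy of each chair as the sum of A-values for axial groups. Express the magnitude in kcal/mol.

Chair I (nitro axial, isopropyl equatorial, phenyl axial): E = 4.02 kcal/mol.
Chair II (nitro equatorial, isopropyl axial, phenyl equatorial): E = 2.20 kcal/mol.
ΔE = 4.02 − 2.20 = 1.82 kcal/mol; chair II is more stable.

1.82 kcal/mol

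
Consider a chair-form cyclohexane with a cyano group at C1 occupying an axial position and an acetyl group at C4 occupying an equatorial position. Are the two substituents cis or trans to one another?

cis

C1 and C4 have opposite parity, so their axial bonds point in opposite directions.
With opposite-parity carbons, two substituents on the same face are one axial and one equatorial; opposite faces give both axial or both equatorial.
Here the groups are axial/equatorial → same face → cis.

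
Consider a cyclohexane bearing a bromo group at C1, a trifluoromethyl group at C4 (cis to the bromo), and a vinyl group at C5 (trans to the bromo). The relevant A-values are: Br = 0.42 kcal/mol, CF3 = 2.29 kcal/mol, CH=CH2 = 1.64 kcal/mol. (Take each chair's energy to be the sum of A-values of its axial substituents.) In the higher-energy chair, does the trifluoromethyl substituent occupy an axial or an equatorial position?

axial

Chair I (bromo axial, trifluoromethyl equatorial, vinyl equatorial): E = 0.42 kcal/mol.
Chair II (bromo equatorial, trifluoromethyl axial, vinyl axial): E = 3.93 kcal/mol.
Chair II is the less stable (higher-energy) conformer, and in that chair the trifluoromethyl group is axial.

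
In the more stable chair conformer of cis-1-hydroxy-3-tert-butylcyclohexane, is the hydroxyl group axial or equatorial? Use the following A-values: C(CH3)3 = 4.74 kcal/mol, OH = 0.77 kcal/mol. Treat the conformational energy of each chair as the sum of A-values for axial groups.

equatorial

C1 and C3 have the same parity, so for the cis isomer the two substituents are e,e in one chair and a,a in the other.
Chair I (tert-butyl axial, hydroxyl axial): E = 5.51 kcal/mol.
Chair II (tert-butyl equatorial, hydroxyl equatorial): E = 0.00 kcal/mol.
Chair II is the more stable (lower-energy) conformer, and in that chair the hydroxyl group is equatorial.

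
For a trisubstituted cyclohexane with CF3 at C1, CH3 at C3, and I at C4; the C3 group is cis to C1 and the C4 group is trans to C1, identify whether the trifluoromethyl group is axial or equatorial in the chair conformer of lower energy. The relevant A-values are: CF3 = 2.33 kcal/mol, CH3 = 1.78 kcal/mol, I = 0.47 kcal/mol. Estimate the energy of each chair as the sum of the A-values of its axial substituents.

Chair I (trifluoromethyl axial, methyl axial, iodo axial): E = 4.58 kcal/mol.
Chair II (trifluoromethyl equatorial, methyl equatorial, iodo equatorial): E = 0.00 kcal/mol.
Chair II is the more stable (lower-energy) conformer, and in that chair the trifluoromethyl group is equatorial.

equatorial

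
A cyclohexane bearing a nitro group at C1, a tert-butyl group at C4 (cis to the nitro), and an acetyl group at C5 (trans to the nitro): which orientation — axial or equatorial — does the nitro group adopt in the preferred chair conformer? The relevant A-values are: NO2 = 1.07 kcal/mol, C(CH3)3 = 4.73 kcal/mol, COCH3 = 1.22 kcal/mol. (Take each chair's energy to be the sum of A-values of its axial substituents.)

Chair I (nitro axial, tert-butyl equatorial, acetyl equatorial): E = 1.07 kcal/mol.
Chair II (nitro equatorial, tert-butyl axial, acetyl axial): E = 5.95 kcal/mol.
Chair I is the more stable (lower-energy) conformer, and in that chair the nitro group is axial.

axial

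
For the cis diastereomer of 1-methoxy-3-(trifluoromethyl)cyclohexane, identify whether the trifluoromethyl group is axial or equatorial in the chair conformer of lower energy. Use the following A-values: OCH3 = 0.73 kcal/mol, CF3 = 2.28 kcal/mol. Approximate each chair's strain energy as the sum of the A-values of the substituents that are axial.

C1 and C3 have the same parity, so for the cis isomer the two substituents are e,e in one chair and a,a in the other.
Chair I (methoxy axial, trifluoromethyl axial): E = 3.01 kcal/mol.
Chair II (methoxy equatorial, trifluoromethyl equatorial): E = 0.00 kcal/mol.
Chair II is the more stable (lower-energy) conformer, and in that chair the trifluoromethyl group is equatorial.

equatorial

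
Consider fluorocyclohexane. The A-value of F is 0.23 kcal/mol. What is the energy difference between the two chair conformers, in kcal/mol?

0.23 kcal/mol

A monosubstituted cyclohexane has one chair with the fluoro group axial (E = A = 0.23 kcal/mol) and one with it equatorial (E = 0).
ΔE = 0.23 − 0 = 0.23 kcal/mol.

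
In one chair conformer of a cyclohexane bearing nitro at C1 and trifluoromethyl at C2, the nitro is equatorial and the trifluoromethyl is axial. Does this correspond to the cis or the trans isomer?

cis

C1 and C2 have opposite parity, so their axial bonds point in opposite directions.
With opposite-parity carbons, two substituents on the same face are one axial and one equatorial; opposite faces give both axial or both equatorial.
Here the groups are equatorial/axial → same face → cis.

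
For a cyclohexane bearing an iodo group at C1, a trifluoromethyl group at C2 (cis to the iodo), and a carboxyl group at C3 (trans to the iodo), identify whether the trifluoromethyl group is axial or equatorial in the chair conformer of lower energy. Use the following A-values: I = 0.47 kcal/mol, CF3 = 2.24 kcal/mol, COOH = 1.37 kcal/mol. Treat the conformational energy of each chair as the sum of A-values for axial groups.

equatorial

Chair I (iodo axial, trifluoromethyl equatorial, carboxyl equatorial): E = 0.47 kcal/mol.
Chair II (iodo equatorial, trifluoromethyl axial, carboxyl axial): E = 3.61 kcal/mol.
Chair I is the more stable (lower-energy) conformer, and in that chair the trifluoromethyl group is equatorial.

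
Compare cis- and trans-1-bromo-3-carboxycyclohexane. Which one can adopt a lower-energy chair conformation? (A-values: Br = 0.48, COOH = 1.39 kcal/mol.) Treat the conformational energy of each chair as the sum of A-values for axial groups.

At 1,3 positions (parity same): cis → (e,e or a,a); trans → (a,e or e,a).
Best chair for cis: E = 0.00 kcal/mol; best chair for trans: E = 0.48 kcal/mol.
The cis isomer is lower by 0.48 kcal/mol.

cis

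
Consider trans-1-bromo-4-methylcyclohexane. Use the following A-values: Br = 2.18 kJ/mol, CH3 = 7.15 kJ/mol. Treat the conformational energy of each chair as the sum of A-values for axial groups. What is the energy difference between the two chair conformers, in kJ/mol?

9.33 kJ/mol

C1 and C4 have opposite parity, so for the trans isomer the two substituents are e,e in one chair and a,a in the other.
Chair I (bromo axial, methyl axial): E = 9.33 kJ/mol.
Chair II (bromo equatorial, methyl equatorial): E = 0.00 kJ/mol.
ΔE = 9.33 − 0.00 = 9.33 kJ/mol; chair II is more stable.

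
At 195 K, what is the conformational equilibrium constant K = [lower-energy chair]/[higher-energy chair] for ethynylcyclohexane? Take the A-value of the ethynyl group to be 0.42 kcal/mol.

One chair has the ethynyl group axial (E = 0.42 kcal/mol) and the other has it equatorial (E = 0).
ΔG = 0.42 kcal/mol between the two chairs.
K = exp(ΔG/RT) with R = 1.987×10⁻³ kcal mol⁻¹ K⁻¹ and T = 195 K gives K ≈ 2.96.

K ≈ 2.96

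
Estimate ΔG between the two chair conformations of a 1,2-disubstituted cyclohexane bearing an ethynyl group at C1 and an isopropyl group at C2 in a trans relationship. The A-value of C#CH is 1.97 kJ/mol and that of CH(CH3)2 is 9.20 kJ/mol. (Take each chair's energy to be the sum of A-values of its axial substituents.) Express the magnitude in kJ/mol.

C1 and C2 have opposite parity, so for the trans isomer the two substituents are e,e in one chair and a,a in the other.
Chair I (ethynyl axial, isopropyl axial): E = 11.17 kJ/mol.
Chair II (ethynyl equatorial, isopropyl equatorial): E = 0.00 kJ/mol.
ΔE = 11.17 − 0.00 = 11.17 kJ/mol; chair II is more stable.

11.17 kJ/mol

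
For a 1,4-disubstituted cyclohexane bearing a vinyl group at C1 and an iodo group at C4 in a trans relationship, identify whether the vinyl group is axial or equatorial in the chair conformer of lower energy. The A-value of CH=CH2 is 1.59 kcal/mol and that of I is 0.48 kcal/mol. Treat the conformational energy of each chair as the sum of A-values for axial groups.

C1 and C4 have opposite parity, so for the trans isomer the two substituents are e,e in one chair and a,a in the other.
Chair I (vinyl axial, iodo axial): E = 2.07 kcal/mol.
Chair II (vinyl equatorial, iodo equatorial): E = 0.00 kcal/mol.
Chair II is the more stable (lower-energy) conformer, and in that chair the vinyl group is equatorial.

equatorial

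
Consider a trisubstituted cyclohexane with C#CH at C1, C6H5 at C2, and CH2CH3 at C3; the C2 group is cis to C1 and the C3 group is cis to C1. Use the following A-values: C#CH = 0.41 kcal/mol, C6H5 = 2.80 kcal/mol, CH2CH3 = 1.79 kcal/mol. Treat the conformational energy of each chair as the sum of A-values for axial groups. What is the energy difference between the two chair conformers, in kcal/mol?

Chair I (ethynyl axial, phenyl equatorial, ethyl axial): E = 2.20 kcal/mol.
Chair II (ethynyl equatorial, phenyl axial, ethyl equatorial): E = 2.80 kcal/mol.
ΔE = 2.80 − 2.20 = 0.60 kcal/mol; chair I is more stable.

0.60 kcal/mol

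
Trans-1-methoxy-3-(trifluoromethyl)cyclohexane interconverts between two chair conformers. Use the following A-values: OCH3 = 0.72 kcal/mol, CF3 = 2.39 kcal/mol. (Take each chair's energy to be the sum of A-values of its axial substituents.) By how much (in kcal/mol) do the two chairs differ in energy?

C1 and C3 have the same parity, so for the trans isomer the two substituents are one axial and one equatorial in each chair.
Chair I (methoxy axial, trifluoromethyl equatorial): E = 0.72 kcal/mol.
Chair II (methoxy equatorial, trifluoromethyl axial): E = 2.39 kcal/mol.
ΔE = 2.39 − 0.72 = 1.67 kcal/mol; chair I is more stable.

1.67 kcal/mol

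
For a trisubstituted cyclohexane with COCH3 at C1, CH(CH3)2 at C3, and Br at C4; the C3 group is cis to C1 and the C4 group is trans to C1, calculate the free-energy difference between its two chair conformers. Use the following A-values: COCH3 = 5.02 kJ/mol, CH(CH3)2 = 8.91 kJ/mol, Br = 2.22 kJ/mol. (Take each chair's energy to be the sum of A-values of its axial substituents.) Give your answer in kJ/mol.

16.15 kJ/mol

Chair I (acetyl axial, isopropyl axial, bromo axial): E = 16.15 kJ/mol.
Chair II (acetyl equatorial, isopropyl equatorial, bromo equatorial): E = 0.00 kJ/mol.
ΔE = 16.15 − 0.00 = 16.15 kJ/mol; chair II is more stable.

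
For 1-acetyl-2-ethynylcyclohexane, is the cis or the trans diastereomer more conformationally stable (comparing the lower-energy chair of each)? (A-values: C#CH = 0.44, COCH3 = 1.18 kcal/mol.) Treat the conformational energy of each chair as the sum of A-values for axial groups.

trans

At 1,2 positions (parity opposite): cis → (a,e or e,a); trans → (e,e or a,a).
Best chair for cis: E = 0.44 kcal/mol; best chair for trans: E = 0.00 kcal/mol.
The trans isomer is lower by 0.44 kcal/mol.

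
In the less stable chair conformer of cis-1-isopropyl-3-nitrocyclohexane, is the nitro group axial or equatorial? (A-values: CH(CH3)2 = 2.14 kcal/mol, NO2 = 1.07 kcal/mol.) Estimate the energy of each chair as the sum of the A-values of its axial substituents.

axial

C1 and C3 have the same parity, so for the cis isomer the two substituents are e,e in one chair and a,a in the other.
Chair I (isopropyl axial, nitro axial): E = 3.21 kcal/mol.
Chair II (isopropyl equatorial, nitro equatorial): E = 0.00 kcal/mol.
Chair I is the less stable (higher-energy) conformer, and in that chair the nitro group is axial.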